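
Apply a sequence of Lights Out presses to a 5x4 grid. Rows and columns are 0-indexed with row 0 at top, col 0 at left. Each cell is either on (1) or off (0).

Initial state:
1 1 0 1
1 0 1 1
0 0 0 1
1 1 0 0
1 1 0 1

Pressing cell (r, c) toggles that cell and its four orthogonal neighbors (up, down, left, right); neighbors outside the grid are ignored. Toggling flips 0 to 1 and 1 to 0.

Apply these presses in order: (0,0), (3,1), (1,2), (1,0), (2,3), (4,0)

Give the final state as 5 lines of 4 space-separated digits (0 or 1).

Answer: 1 0 1 1
1 0 0 1
1 1 0 0
1 0 1 1
0 1 0 1

Derivation:
After press 1 at (0,0):
0 0 0 1
0 0 1 1
0 0 0 1
1 1 0 0
1 1 0 1

After press 2 at (3,1):
0 0 0 1
0 0 1 1
0 1 0 1
0 0 1 0
1 0 0 1

After press 3 at (1,2):
0 0 1 1
0 1 0 0
0 1 1 1
0 0 1 0
1 0 0 1

After press 4 at (1,0):
1 0 1 1
1 0 0 0
1 1 1 1
0 0 1 0
1 0 0 1

After press 5 at (2,3):
1 0 1 1
1 0 0 1
1 1 0 0
0 0 1 1
1 0 0 1

After press 6 at (4,0):
1 0 1 1
1 0 0 1
1 1 0 0
1 0 1 1
0 1 0 1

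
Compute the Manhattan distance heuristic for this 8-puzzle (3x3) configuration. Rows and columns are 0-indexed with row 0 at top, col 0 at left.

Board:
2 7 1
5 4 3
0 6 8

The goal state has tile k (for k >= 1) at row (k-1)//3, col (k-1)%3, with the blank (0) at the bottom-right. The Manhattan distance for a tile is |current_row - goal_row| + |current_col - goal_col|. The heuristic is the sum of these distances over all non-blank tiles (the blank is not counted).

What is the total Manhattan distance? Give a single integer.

Tile 2: (0,0)->(0,1) = 1
Tile 7: (0,1)->(2,0) = 3
Tile 1: (0,2)->(0,0) = 2
Tile 5: (1,0)->(1,1) = 1
Tile 4: (1,1)->(1,0) = 1
Tile 3: (1,2)->(0,2) = 1
Tile 6: (2,1)->(1,2) = 2
Tile 8: (2,2)->(2,1) = 1
Sum: 1 + 3 + 2 + 1 + 1 + 1 + 2 + 1 = 12

Answer: 12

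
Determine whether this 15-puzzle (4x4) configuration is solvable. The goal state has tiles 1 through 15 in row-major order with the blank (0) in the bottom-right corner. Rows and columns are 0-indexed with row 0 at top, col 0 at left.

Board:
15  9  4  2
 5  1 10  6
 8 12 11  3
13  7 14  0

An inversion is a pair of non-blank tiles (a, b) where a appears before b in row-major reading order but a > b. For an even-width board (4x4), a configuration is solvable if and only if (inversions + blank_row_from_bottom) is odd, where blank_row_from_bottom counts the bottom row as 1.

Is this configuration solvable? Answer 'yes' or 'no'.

Inversions: 41
Blank is in row 3 (0-indexed from top), which is row 1 counting from the bottom (bottom = 1).
41 + 1 = 42, which is even, so the puzzle is not solvable.

Answer: no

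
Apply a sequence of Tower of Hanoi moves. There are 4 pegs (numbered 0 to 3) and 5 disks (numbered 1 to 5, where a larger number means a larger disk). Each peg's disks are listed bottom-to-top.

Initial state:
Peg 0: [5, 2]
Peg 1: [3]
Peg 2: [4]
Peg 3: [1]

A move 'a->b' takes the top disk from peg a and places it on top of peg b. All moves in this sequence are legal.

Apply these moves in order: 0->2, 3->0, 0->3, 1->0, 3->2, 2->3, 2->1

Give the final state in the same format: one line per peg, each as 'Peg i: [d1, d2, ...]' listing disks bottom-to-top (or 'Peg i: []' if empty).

Answer: Peg 0: [5, 3]
Peg 1: [2]
Peg 2: [4]
Peg 3: [1]

Derivation:
After move 1 (0->2):
Peg 0: [5]
Peg 1: [3]
Peg 2: [4, 2]
Peg 3: [1]

After move 2 (3->0):
Peg 0: [5, 1]
Peg 1: [3]
Peg 2: [4, 2]
Peg 3: []

After move 3 (0->3):
Peg 0: [5]
Peg 1: [3]
Peg 2: [4, 2]
Peg 3: [1]

After move 4 (1->0):
Peg 0: [5, 3]
Peg 1: []
Peg 2: [4, 2]
Peg 3: [1]

After move 5 (3->2):
Peg 0: [5, 3]
Peg 1: []
Peg 2: [4, 2, 1]
Peg 3: []

After move 6 (2->3):
Peg 0: [5, 3]
Peg 1: []
Peg 2: [4, 2]
Peg 3: [1]

After move 7 (2->1):
Peg 0: [5, 3]
Peg 1: [2]
Peg 2: [4]
Peg 3: [1]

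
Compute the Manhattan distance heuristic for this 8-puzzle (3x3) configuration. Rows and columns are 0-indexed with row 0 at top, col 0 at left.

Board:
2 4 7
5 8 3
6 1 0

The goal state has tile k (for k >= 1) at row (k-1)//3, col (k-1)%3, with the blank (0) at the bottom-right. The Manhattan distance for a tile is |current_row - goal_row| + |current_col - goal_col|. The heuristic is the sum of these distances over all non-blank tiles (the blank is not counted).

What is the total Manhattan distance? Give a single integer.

Answer: 16

Derivation:
Tile 2: at (0,0), goal (0,1), distance |0-0|+|0-1| = 1
Tile 4: at (0,1), goal (1,0), distance |0-1|+|1-0| = 2
Tile 7: at (0,2), goal (2,0), distance |0-2|+|2-0| = 4
Tile 5: at (1,0), goal (1,1), distance |1-1|+|0-1| = 1
Tile 8: at (1,1), goal (2,1), distance |1-2|+|1-1| = 1
Tile 3: at (1,2), goal (0,2), distance |1-0|+|2-2| = 1
Tile 6: at (2,0), goal (1,2), distance |2-1|+|0-2| = 3
Tile 1: at (2,1), goal (0,0), distance |2-0|+|1-0| = 3
Sum: 1 + 2 + 4 + 1 + 1 + 1 + 3 + 3 = 16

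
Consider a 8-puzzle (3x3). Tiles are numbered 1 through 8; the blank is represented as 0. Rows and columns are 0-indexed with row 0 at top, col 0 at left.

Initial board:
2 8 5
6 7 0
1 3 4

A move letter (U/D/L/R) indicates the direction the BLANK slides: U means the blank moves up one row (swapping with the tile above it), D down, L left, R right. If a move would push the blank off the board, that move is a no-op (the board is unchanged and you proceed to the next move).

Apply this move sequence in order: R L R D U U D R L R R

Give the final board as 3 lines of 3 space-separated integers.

After move 1 (R):
2 8 5
6 7 0
1 3 4

After move 2 (L):
2 8 5
6 0 7
1 3 4

After move 3 (R):
2 8 5
6 7 0
1 3 4

After move 4 (D):
2 8 5
6 7 4
1 3 0

After move 5 (U):
2 8 5
6 7 0
1 3 4

After move 6 (U):
2 8 0
6 7 5
1 3 4

After move 7 (D):
2 8 5
6 7 0
1 3 4

After move 8 (R):
2 8 5
6 7 0
1 3 4

After move 9 (L):
2 8 5
6 0 7
1 3 4

After move 10 (R):
2 8 5
6 7 0
1 3 4

After move 11 (R):
2 8 5
6 7 0
1 3 4

Answer: 2 8 5
6 7 0
1 3 4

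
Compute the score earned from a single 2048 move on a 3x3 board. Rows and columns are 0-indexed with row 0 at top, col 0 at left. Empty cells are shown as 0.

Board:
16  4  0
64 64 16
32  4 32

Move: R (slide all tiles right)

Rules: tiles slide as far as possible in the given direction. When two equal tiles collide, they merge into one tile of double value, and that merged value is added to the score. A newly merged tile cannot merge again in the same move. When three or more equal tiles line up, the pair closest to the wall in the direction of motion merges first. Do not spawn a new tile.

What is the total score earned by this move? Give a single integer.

Slide right:
row 0: [16, 4, 0] -> [0, 16, 4]  score +0 (running 0)
row 1: [64, 64, 16] -> [0, 128, 16]  score +128 (running 128)
row 2: [32, 4, 32] -> [32, 4, 32]  score +0 (running 128)
Board after move:
  0  16   4
  0 128  16
 32   4  32

Answer: 128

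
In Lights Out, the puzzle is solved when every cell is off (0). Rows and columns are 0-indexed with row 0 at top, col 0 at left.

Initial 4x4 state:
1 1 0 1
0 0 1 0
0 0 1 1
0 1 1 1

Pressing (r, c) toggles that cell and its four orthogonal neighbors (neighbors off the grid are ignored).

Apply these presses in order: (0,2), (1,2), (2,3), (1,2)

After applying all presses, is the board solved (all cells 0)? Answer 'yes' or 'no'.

After press 1 at (0,2):
1 0 1 0
0 0 0 0
0 0 1 1
0 1 1 1

After press 2 at (1,2):
1 0 0 0
0 1 1 1
0 0 0 1
0 1 1 1

After press 3 at (2,3):
1 0 0 0
0 1 1 0
0 0 1 0
0 1 1 0

After press 4 at (1,2):
1 0 1 0
0 0 0 1
0 0 0 0
0 1 1 0

Lights still on: 5

Answer: no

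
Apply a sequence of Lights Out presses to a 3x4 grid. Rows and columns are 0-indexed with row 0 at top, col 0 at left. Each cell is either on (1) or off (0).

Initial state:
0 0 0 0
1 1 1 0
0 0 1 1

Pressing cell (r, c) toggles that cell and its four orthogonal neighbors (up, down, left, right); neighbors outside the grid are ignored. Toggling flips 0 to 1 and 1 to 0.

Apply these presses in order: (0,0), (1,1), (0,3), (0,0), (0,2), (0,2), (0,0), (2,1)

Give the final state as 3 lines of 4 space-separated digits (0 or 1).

After press 1 at (0,0):
1 1 0 0
0 1 1 0
0 0 1 1

After press 2 at (1,1):
1 0 0 0
1 0 0 0
0 1 1 1

After press 3 at (0,3):
1 0 1 1
1 0 0 1
0 1 1 1

After press 4 at (0,0):
0 1 1 1
0 0 0 1
0 1 1 1

After press 5 at (0,2):
0 0 0 0
0 0 1 1
0 1 1 1

After press 6 at (0,2):
0 1 1 1
0 0 0 1
0 1 1 1

After press 7 at (0,0):
1 0 1 1
1 0 0 1
0 1 1 1

After press 8 at (2,1):
1 0 1 1
1 1 0 1
1 0 0 1

Answer: 1 0 1 1
1 1 0 1
1 0 0 1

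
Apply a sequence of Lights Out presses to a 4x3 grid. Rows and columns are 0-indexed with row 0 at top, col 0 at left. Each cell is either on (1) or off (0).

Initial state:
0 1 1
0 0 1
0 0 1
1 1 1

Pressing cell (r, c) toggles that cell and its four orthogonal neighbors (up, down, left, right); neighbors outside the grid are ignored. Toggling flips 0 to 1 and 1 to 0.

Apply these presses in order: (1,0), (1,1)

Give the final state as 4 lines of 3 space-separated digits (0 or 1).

Answer: 1 0 1
0 0 0
1 1 1
1 1 1

Derivation:
After press 1 at (1,0):
1 1 1
1 1 1
1 0 1
1 1 1

After press 2 at (1,1):
1 0 1
0 0 0
1 1 1
1 1 1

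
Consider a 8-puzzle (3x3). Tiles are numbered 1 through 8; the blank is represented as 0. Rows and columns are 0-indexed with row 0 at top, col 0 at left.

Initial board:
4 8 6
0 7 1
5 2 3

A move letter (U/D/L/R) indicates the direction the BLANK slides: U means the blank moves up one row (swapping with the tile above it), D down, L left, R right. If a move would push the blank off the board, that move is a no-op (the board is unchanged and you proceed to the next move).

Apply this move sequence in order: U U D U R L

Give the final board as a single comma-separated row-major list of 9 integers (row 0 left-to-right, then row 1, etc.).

After move 1 (U):
0 8 6
4 7 1
5 2 3

After move 2 (U):
0 8 6
4 7 1
5 2 3

After move 3 (D):
4 8 6
0 7 1
5 2 3

After move 4 (U):
0 8 6
4 7 1
5 2 3

After move 5 (R):
8 0 6
4 7 1
5 2 3

After move 6 (L):
0 8 6
4 7 1
5 2 3

Answer: 0, 8, 6, 4, 7, 1, 5, 2, 3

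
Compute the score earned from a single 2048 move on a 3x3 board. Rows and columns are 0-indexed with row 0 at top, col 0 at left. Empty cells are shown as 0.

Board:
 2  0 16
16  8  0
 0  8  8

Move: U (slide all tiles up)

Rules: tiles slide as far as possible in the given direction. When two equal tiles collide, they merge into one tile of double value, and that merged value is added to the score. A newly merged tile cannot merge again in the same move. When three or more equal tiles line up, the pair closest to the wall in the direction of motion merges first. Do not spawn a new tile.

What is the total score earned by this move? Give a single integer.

Answer: 16

Derivation:
Slide up:
col 0: [2, 16, 0] -> [2, 16, 0]  score +0 (running 0)
col 1: [0, 8, 8] -> [16, 0, 0]  score +16 (running 16)
col 2: [16, 0, 8] -> [16, 8, 0]  score +0 (running 16)
Board after move:
 2 16 16
16  0  8
 0  0  0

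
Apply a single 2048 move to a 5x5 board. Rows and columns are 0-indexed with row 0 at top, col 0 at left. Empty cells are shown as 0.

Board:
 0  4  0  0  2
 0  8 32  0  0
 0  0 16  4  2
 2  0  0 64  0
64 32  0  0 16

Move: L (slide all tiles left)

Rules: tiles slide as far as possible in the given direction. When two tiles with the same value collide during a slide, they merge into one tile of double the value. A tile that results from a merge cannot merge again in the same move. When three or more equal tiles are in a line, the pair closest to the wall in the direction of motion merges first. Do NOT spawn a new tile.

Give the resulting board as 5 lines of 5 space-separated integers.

Answer:  4  2  0  0  0
 8 32  0  0  0
16  4  2  0  0
 2 64  0  0  0
64 32 16  0  0

Derivation:
Slide left:
row 0: [0, 4, 0, 0, 2] -> [4, 2, 0, 0, 0]
row 1: [0, 8, 32, 0, 0] -> [8, 32, 0, 0, 0]
row 2: [0, 0, 16, 4, 2] -> [16, 4, 2, 0, 0]
row 3: [2, 0, 0, 64, 0] -> [2, 64, 0, 0, 0]
row 4: [64, 32, 0, 0, 16] -> [64, 32, 16, 0, 0]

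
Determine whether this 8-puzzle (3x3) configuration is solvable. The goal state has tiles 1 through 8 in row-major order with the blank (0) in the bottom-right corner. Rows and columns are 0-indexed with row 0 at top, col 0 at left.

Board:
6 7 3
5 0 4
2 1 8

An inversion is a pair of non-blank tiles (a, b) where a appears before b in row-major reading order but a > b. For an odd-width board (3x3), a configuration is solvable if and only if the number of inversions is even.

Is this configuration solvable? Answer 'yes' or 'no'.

Inversions (pairs i<j in row-major order where tile[i] > tile[j] > 0): 18
18 is even, so the puzzle is solvable.

Answer: yes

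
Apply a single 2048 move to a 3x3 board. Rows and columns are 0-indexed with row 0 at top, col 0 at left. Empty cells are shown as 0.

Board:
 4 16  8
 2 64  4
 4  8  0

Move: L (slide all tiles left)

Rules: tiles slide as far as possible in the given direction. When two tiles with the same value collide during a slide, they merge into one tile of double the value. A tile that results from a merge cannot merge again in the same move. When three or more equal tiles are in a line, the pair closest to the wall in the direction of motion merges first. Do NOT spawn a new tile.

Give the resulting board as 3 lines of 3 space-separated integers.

Answer:  4 16  8
 2 64  4
 4  8  0

Derivation:
Slide left:
row 0: [4, 16, 8] -> [4, 16, 8]
row 1: [2, 64, 4] -> [2, 64, 4]
row 2: [4, 8, 0] -> [4, 8, 0]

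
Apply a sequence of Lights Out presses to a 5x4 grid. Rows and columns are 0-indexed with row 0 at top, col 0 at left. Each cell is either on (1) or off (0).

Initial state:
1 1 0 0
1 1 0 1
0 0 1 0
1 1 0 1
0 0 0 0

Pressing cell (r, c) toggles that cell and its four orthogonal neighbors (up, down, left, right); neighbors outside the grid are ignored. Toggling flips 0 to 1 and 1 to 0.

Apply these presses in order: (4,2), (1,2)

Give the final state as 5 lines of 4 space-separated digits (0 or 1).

After press 1 at (4,2):
1 1 0 0
1 1 0 1
0 0 1 0
1 1 1 1
0 1 1 1

After press 2 at (1,2):
1 1 1 0
1 0 1 0
0 0 0 0
1 1 1 1
0 1 1 1

Answer: 1 1 1 0
1 0 1 0
0 0 0 0
1 1 1 1
0 1 1 1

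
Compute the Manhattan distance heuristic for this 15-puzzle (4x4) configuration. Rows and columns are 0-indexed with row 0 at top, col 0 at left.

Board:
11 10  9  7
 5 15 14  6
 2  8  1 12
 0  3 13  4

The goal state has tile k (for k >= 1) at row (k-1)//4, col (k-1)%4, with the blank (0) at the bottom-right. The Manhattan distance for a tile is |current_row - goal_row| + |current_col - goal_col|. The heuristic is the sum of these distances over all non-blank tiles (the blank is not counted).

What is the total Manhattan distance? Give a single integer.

Tile 11: (0,0)->(2,2) = 4
Tile 10: (0,1)->(2,1) = 2
Tile 9: (0,2)->(2,0) = 4
Tile 7: (0,3)->(1,2) = 2
Tile 5: (1,0)->(1,0) = 0
Tile 15: (1,1)->(3,2) = 3
Tile 14: (1,2)->(3,1) = 3
Tile 6: (1,3)->(1,1) = 2
Tile 2: (2,0)->(0,1) = 3
Tile 8: (2,1)->(1,3) = 3
Tile 1: (2,2)->(0,0) = 4
Tile 12: (2,3)->(2,3) = 0
Tile 3: (3,1)->(0,2) = 4
Tile 13: (3,2)->(3,0) = 2
Tile 4: (3,3)->(0,3) = 3
Sum: 4 + 2 + 4 + 2 + 0 + 3 + 3 + 2 + 3 + 3 + 4 + 0 + 4 + 2 + 3 = 39

Answer: 39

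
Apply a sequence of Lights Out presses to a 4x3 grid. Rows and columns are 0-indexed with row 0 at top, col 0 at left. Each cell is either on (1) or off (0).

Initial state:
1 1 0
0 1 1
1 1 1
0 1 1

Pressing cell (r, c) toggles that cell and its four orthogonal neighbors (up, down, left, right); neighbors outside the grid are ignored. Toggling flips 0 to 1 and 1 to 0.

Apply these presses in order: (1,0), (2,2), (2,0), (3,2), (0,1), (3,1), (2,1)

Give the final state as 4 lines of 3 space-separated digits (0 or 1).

Answer: 1 0 1
0 0 0
0 1 0
0 0 0

Derivation:
After press 1 at (1,0):
0 1 0
1 0 1
0 1 1
0 1 1

After press 2 at (2,2):
0 1 0
1 0 0
0 0 0
0 1 0

After press 3 at (2,0):
0 1 0
0 0 0
1 1 0
1 1 0

After press 4 at (3,2):
0 1 0
0 0 0
1 1 1
1 0 1

After press 5 at (0,1):
1 0 1
0 1 0
1 1 1
1 0 1

After press 6 at (3,1):
1 0 1
0 1 0
1 0 1
0 1 0

After press 7 at (2,1):
1 0 1
0 0 0
0 1 0
0 0 0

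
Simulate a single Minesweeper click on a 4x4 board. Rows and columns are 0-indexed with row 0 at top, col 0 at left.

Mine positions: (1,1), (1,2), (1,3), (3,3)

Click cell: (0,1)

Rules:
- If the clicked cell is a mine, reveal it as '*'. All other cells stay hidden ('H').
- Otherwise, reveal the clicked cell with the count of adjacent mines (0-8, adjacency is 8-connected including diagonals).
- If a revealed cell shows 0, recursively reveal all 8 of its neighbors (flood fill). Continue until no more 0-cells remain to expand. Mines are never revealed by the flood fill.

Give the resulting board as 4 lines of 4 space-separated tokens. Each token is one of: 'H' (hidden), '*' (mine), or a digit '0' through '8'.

H 2 H H
H H H H
H H H H
H H H H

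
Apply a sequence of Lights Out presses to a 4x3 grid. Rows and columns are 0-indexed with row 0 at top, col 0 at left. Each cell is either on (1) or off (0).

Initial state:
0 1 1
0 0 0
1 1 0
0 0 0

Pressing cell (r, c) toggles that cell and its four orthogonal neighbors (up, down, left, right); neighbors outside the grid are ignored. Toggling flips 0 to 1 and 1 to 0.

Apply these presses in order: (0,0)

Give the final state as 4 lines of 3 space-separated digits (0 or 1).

Answer: 1 0 1
1 0 0
1 1 0
0 0 0

Derivation:
After press 1 at (0,0):
1 0 1
1 0 0
1 1 0
0 0 0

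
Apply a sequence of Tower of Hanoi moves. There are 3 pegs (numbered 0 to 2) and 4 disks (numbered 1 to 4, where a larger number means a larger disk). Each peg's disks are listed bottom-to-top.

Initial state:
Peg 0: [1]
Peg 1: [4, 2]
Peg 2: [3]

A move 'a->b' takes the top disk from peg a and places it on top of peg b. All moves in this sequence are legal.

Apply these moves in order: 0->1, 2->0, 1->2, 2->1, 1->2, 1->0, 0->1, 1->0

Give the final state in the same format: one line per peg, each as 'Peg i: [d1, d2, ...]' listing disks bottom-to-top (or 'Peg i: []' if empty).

After move 1 (0->1):
Peg 0: []
Peg 1: [4, 2, 1]
Peg 2: [3]

After move 2 (2->0):
Peg 0: [3]
Peg 1: [4, 2, 1]
Peg 2: []

After move 3 (1->2):
Peg 0: [3]
Peg 1: [4, 2]
Peg 2: [1]

After move 4 (2->1):
Peg 0: [3]
Peg 1: [4, 2, 1]
Peg 2: []

After move 5 (1->2):
Peg 0: [3]
Peg 1: [4, 2]
Peg 2: [1]

After move 6 (1->0):
Peg 0: [3, 2]
Peg 1: [4]
Peg 2: [1]

After move 7 (0->1):
Peg 0: [3]
Peg 1: [4, 2]
Peg 2: [1]

After move 8 (1->0):
Peg 0: [3, 2]
Peg 1: [4]
Peg 2: [1]

Answer: Peg 0: [3, 2]
Peg 1: [4]
Peg 2: [1]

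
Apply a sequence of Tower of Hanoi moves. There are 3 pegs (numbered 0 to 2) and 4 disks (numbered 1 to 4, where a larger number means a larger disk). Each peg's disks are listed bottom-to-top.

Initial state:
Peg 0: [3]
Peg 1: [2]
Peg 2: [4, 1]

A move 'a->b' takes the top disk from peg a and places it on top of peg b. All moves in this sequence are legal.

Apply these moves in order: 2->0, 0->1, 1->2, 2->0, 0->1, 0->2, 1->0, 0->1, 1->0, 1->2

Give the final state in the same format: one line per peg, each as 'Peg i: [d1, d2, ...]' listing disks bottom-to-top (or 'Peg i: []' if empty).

After move 1 (2->0):
Peg 0: [3, 1]
Peg 1: [2]
Peg 2: [4]

After move 2 (0->1):
Peg 0: [3]
Peg 1: [2, 1]
Peg 2: [4]

After move 3 (1->2):
Peg 0: [3]
Peg 1: [2]
Peg 2: [4, 1]

After move 4 (2->0):
Peg 0: [3, 1]
Peg 1: [2]
Peg 2: [4]

After move 5 (0->1):
Peg 0: [3]
Peg 1: [2, 1]
Peg 2: [4]

After move 6 (0->2):
Peg 0: []
Peg 1: [2, 1]
Peg 2: [4, 3]

After move 7 (1->0):
Peg 0: [1]
Peg 1: [2]
Peg 2: [4, 3]

After move 8 (0->1):
Peg 0: []
Peg 1: [2, 1]
Peg 2: [4, 3]

After move 9 (1->0):
Peg 0: [1]
Peg 1: [2]
Peg 2: [4, 3]

After move 10 (1->2):
Peg 0: [1]
Peg 1: []
Peg 2: [4, 3, 2]

Answer: Peg 0: [1]
Peg 1: []
Peg 2: [4, 3, 2]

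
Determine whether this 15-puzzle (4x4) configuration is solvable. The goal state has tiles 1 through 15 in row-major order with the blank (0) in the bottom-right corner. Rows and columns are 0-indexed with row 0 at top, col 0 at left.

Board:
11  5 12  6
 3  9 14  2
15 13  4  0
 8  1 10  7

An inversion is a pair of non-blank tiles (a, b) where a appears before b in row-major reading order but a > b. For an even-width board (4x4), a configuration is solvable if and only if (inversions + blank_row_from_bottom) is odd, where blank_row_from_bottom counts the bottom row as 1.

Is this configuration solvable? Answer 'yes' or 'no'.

Answer: yes

Derivation:
Inversions: 57
Blank is in row 2 (0-indexed from top), which is row 2 counting from the bottom (bottom = 1).
57 + 2 = 59, which is odd, so the puzzle is solvable.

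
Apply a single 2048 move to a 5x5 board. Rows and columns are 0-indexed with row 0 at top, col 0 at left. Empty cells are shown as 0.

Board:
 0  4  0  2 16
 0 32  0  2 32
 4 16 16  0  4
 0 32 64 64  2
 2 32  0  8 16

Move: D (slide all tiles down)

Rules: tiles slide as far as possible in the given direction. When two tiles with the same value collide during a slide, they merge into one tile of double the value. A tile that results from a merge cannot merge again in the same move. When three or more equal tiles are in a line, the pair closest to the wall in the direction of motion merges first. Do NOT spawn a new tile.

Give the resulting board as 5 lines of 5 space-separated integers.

Slide down:
col 0: [0, 0, 4, 0, 2] -> [0, 0, 0, 4, 2]
col 1: [4, 32, 16, 32, 32] -> [0, 4, 32, 16, 64]
col 2: [0, 0, 16, 64, 0] -> [0, 0, 0, 16, 64]
col 3: [2, 2, 0, 64, 8] -> [0, 0, 4, 64, 8]
col 4: [16, 32, 4, 2, 16] -> [16, 32, 4, 2, 16]

Answer:  0  0  0  0 16
 0  4  0  0 32
 0 32  0  4  4
 4 16 16 64  2
 2 64 64  8 16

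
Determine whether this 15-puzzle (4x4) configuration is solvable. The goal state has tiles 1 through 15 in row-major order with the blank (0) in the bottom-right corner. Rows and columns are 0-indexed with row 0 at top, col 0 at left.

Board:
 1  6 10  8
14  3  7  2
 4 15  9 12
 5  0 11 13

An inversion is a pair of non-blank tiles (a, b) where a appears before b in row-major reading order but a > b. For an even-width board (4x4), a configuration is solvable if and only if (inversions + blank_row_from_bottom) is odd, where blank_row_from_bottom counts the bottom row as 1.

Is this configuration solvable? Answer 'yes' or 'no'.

Answer: no

Derivation:
Inversions: 37
Blank is in row 3 (0-indexed from top), which is row 1 counting from the bottom (bottom = 1).
37 + 1 = 38, which is even, so the puzzle is not solvable.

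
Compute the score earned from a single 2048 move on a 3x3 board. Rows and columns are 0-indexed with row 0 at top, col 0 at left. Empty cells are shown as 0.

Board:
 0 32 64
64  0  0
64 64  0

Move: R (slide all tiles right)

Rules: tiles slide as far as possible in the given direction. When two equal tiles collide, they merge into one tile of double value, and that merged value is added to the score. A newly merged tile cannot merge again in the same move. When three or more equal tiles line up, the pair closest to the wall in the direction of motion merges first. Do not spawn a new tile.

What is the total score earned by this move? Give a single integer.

Answer: 128

Derivation:
Slide right:
row 0: [0, 32, 64] -> [0, 32, 64]  score +0 (running 0)
row 1: [64, 0, 0] -> [0, 0, 64]  score +0 (running 0)
row 2: [64, 64, 0] -> [0, 0, 128]  score +128 (running 128)
Board after move:
  0  32  64
  0   0  64
  0   0 128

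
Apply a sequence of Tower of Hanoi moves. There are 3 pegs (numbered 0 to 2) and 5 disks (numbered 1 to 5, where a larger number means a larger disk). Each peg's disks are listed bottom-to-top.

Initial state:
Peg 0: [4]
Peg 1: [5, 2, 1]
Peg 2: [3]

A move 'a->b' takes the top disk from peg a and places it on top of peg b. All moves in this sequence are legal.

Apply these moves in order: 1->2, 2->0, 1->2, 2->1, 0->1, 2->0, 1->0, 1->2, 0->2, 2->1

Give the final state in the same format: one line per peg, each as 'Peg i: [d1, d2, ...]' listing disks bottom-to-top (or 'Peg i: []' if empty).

After move 1 (1->2):
Peg 0: [4]
Peg 1: [5, 2]
Peg 2: [3, 1]

After move 2 (2->0):
Peg 0: [4, 1]
Peg 1: [5, 2]
Peg 2: [3]

After move 3 (1->2):
Peg 0: [4, 1]
Peg 1: [5]
Peg 2: [3, 2]

After move 4 (2->1):
Peg 0: [4, 1]
Peg 1: [5, 2]
Peg 2: [3]

After move 5 (0->1):
Peg 0: [4]
Peg 1: [5, 2, 1]
Peg 2: [3]

After move 6 (2->0):
Peg 0: [4, 3]
Peg 1: [5, 2, 1]
Peg 2: []

After move 7 (1->0):
Peg 0: [4, 3, 1]
Peg 1: [5, 2]
Peg 2: []

After move 8 (1->2):
Peg 0: [4, 3, 1]
Peg 1: [5]
Peg 2: [2]

After move 9 (0->2):
Peg 0: [4, 3]
Peg 1: [5]
Peg 2: [2, 1]

After move 10 (2->1):
Peg 0: [4, 3]
Peg 1: [5, 1]
Peg 2: [2]

Answer: Peg 0: [4, 3]
Peg 1: [5, 1]
Peg 2: [2]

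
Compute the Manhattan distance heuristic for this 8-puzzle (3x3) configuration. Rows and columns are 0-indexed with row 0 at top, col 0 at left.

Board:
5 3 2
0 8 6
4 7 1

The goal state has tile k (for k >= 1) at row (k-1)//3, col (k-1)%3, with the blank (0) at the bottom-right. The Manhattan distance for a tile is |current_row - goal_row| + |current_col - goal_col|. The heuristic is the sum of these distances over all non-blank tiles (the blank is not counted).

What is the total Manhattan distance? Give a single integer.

Answer: 11

Derivation:
Tile 5: (0,0)->(1,1) = 2
Tile 3: (0,1)->(0,2) = 1
Tile 2: (0,2)->(0,1) = 1
Tile 8: (1,1)->(2,1) = 1
Tile 6: (1,2)->(1,2) = 0
Tile 4: (2,0)->(1,0) = 1
Tile 7: (2,1)->(2,0) = 1
Tile 1: (2,2)->(0,0) = 4
Sum: 2 + 1 + 1 + 1 + 0 + 1 + 1 + 4 = 11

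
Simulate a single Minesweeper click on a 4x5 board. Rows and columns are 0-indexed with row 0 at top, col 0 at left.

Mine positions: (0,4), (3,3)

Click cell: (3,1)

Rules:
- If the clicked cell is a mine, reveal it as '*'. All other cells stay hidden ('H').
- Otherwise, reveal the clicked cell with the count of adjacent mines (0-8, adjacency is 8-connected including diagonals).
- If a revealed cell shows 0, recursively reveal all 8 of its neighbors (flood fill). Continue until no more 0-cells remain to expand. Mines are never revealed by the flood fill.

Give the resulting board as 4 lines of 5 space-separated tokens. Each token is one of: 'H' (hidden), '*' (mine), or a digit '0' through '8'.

0 0 0 1 H
0 0 0 1 H
0 0 1 1 H
0 0 1 H H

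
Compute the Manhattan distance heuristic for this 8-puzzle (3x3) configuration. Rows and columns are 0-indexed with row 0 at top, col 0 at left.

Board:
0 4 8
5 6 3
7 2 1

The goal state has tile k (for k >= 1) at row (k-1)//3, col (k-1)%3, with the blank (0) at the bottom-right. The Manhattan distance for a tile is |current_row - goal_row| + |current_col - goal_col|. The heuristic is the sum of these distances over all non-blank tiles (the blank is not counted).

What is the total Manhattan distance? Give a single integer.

Answer: 14

Derivation:
Tile 4: at (0,1), goal (1,0), distance |0-1|+|1-0| = 2
Tile 8: at (0,2), goal (2,1), distance |0-2|+|2-1| = 3
Tile 5: at (1,0), goal (1,1), distance |1-1|+|0-1| = 1
Tile 6: at (1,1), goal (1,2), distance |1-1|+|1-2| = 1
Tile 3: at (1,2), goal (0,2), distance |1-0|+|2-2| = 1
Tile 7: at (2,0), goal (2,0), distance |2-2|+|0-0| = 0
Tile 2: at (2,1), goal (0,1), distance |2-0|+|1-1| = 2
Tile 1: at (2,2), goal (0,0), distance |2-0|+|2-0| = 4
Sum: 2 + 3 + 1 + 1 + 1 + 0 + 2 + 4 = 14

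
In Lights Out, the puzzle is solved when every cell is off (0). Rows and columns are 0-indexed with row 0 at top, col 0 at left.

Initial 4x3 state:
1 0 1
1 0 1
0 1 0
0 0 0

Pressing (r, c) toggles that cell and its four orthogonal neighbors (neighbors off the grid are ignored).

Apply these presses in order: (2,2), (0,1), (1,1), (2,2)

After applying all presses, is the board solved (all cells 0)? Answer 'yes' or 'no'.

After press 1 at (2,2):
1 0 1
1 0 0
0 0 1
0 0 1

After press 2 at (0,1):
0 1 0
1 1 0
0 0 1
0 0 1

After press 3 at (1,1):
0 0 0
0 0 1
0 1 1
0 0 1

After press 4 at (2,2):
0 0 0
0 0 0
0 0 0
0 0 0

Lights still on: 0

Answer: yes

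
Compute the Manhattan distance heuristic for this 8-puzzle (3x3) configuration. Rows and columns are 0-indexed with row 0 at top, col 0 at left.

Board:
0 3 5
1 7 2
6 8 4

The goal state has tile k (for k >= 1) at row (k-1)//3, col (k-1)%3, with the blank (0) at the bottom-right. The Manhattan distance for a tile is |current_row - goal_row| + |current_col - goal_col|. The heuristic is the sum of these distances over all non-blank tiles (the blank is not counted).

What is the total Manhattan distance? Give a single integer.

Answer: 14

Derivation:
Tile 3: at (0,1), goal (0,2), distance |0-0|+|1-2| = 1
Tile 5: at (0,2), goal (1,1), distance |0-1|+|2-1| = 2
Tile 1: at (1,0), goal (0,0), distance |1-0|+|0-0| = 1
Tile 7: at (1,1), goal (2,0), distance |1-2|+|1-0| = 2
Tile 2: at (1,2), goal (0,1), distance |1-0|+|2-1| = 2
Tile 6: at (2,0), goal (1,2), distance |2-1|+|0-2| = 3
Tile 8: at (2,1), goal (2,1), distance |2-2|+|1-1| = 0
Tile 4: at (2,2), goal (1,0), distance |2-1|+|2-0| = 3
Sum: 1 + 2 + 1 + 2 + 2 + 3 + 0 + 3 = 14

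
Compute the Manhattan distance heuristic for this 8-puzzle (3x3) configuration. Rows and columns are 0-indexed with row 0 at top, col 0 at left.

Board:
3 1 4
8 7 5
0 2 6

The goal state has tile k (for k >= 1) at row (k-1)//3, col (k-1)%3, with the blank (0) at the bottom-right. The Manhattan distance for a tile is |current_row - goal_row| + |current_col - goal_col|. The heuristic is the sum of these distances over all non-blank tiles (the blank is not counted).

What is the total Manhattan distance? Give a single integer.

Tile 3: at (0,0), goal (0,2), distance |0-0|+|0-2| = 2
Tile 1: at (0,1), goal (0,0), distance |0-0|+|1-0| = 1
Tile 4: at (0,2), goal (1,0), distance |0-1|+|2-0| = 3
Tile 8: at (1,0), goal (2,1), distance |1-2|+|0-1| = 2
Tile 7: at (1,1), goal (2,0), distance |1-2|+|1-0| = 2
Tile 5: at (1,2), goal (1,1), distance |1-1|+|2-1| = 1
Tile 2: at (2,1), goal (0,1), distance |2-0|+|1-1| = 2
Tile 6: at (2,2), goal (1,2), distance |2-1|+|2-2| = 1
Sum: 2 + 1 + 3 + 2 + 2 + 1 + 2 + 1 = 14

Answer: 14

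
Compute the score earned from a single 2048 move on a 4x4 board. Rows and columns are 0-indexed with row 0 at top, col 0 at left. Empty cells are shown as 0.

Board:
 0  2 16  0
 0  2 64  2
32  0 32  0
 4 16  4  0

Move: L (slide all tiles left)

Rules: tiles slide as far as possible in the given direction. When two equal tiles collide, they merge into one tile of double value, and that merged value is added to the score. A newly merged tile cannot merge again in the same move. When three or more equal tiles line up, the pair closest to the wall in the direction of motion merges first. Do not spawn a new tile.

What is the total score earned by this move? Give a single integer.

Answer: 64

Derivation:
Slide left:
row 0: [0, 2, 16, 0] -> [2, 16, 0, 0]  score +0 (running 0)
row 1: [0, 2, 64, 2] -> [2, 64, 2, 0]  score +0 (running 0)
row 2: [32, 0, 32, 0] -> [64, 0, 0, 0]  score +64 (running 64)
row 3: [4, 16, 4, 0] -> [4, 16, 4, 0]  score +0 (running 64)
Board after move:
 2 16  0  0
 2 64  2  0
64  0  0  0
 4 16  4  0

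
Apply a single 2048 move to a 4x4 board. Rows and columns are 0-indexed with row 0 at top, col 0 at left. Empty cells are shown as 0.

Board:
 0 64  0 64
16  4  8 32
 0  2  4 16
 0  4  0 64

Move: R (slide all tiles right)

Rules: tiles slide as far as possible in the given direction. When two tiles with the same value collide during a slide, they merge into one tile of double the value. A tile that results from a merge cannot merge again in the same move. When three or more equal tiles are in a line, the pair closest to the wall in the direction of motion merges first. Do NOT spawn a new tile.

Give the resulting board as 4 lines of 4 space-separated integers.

Slide right:
row 0: [0, 64, 0, 64] -> [0, 0, 0, 128]
row 1: [16, 4, 8, 32] -> [16, 4, 8, 32]
row 2: [0, 2, 4, 16] -> [0, 2, 4, 16]
row 3: [0, 4, 0, 64] -> [0, 0, 4, 64]

Answer:   0   0   0 128
 16   4   8  32
  0   2   4  16
  0   0   4  64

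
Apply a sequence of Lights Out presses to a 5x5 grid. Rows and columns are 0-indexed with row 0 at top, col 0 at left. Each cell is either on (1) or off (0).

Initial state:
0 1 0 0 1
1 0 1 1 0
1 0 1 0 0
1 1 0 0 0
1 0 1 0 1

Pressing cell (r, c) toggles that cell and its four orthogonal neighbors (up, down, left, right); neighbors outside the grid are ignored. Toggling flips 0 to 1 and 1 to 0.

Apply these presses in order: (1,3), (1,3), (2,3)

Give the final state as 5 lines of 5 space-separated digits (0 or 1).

Answer: 0 1 0 0 1
1 0 1 0 0
1 0 0 1 1
1 1 0 1 0
1 0 1 0 1

Derivation:
After press 1 at (1,3):
0 1 0 1 1
1 0 0 0 1
1 0 1 1 0
1 1 0 0 0
1 0 1 0 1

After press 2 at (1,3):
0 1 0 0 1
1 0 1 1 0
1 0 1 0 0
1 1 0 0 0
1 0 1 0 1

After press 3 at (2,3):
0 1 0 0 1
1 0 1 0 0
1 0 0 1 1
1 1 0 1 0
1 0 1 0 1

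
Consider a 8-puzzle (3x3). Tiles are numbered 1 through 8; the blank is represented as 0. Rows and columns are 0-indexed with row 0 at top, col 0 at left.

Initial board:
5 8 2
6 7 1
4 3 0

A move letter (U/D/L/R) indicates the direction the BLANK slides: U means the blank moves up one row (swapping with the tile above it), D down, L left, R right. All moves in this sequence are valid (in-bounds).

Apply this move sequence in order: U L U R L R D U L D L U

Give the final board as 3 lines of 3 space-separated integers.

Answer: 0 8 2
5 6 7
4 3 1

Derivation:
After move 1 (U):
5 8 2
6 7 0
4 3 1

After move 2 (L):
5 8 2
6 0 7
4 3 1

After move 3 (U):
5 0 2
6 8 7
4 3 1

After move 4 (R):
5 2 0
6 8 7
4 3 1

After move 5 (L):
5 0 2
6 8 7
4 3 1

After move 6 (R):
5 2 0
6 8 7
4 3 1

After move 7 (D):
5 2 7
6 8 0
4 3 1

After move 8 (U):
5 2 0
6 8 7
4 3 1

After move 9 (L):
5 0 2
6 8 7
4 3 1

After move 10 (D):
5 8 2
6 0 7
4 3 1

After move 11 (L):
5 8 2
0 6 7
4 3 1

After move 12 (U):
0 8 2
5 6 7
4 3 1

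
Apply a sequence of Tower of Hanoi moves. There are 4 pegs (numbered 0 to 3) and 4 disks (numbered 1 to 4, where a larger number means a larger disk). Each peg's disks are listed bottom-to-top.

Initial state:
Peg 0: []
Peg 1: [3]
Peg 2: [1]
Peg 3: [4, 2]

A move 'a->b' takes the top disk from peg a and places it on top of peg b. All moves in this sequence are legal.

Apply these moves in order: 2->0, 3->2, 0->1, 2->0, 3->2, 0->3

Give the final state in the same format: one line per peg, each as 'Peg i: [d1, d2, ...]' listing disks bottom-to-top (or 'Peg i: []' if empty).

After move 1 (2->0):
Peg 0: [1]
Peg 1: [3]
Peg 2: []
Peg 3: [4, 2]

After move 2 (3->2):
Peg 0: [1]
Peg 1: [3]
Peg 2: [2]
Peg 3: [4]

After move 3 (0->1):
Peg 0: []
Peg 1: [3, 1]
Peg 2: [2]
Peg 3: [4]

After move 4 (2->0):
Peg 0: [2]
Peg 1: [3, 1]
Peg 2: []
Peg 3: [4]

After move 5 (3->2):
Peg 0: [2]
Peg 1: [3, 1]
Peg 2: [4]
Peg 3: []

After move 6 (0->3):
Peg 0: []
Peg 1: [3, 1]
Peg 2: [4]
Peg 3: [2]

Answer: Peg 0: []
Peg 1: [3, 1]
Peg 2: [4]
Peg 3: [2]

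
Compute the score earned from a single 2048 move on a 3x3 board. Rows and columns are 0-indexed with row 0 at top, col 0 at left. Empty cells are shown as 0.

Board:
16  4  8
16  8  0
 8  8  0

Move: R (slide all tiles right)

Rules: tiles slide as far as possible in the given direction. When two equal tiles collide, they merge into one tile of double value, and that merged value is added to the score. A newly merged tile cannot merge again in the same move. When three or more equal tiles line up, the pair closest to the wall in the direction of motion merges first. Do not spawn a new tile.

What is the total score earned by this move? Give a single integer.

Answer: 16

Derivation:
Slide right:
row 0: [16, 4, 8] -> [16, 4, 8]  score +0 (running 0)
row 1: [16, 8, 0] -> [0, 16, 8]  score +0 (running 0)
row 2: [8, 8, 0] -> [0, 0, 16]  score +16 (running 16)
Board after move:
16  4  8
 0 16  8
 0  0 16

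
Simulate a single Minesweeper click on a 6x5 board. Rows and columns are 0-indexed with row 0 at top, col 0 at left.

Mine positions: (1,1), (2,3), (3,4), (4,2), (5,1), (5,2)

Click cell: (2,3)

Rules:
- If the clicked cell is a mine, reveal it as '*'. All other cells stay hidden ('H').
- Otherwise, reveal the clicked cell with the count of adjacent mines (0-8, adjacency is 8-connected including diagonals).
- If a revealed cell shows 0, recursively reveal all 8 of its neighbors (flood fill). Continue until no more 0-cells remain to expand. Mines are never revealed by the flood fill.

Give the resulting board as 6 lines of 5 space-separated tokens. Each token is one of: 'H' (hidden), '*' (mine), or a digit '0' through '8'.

H H H H H
H H H H H
H H H * H
H H H H H
H H H H H
H H H H H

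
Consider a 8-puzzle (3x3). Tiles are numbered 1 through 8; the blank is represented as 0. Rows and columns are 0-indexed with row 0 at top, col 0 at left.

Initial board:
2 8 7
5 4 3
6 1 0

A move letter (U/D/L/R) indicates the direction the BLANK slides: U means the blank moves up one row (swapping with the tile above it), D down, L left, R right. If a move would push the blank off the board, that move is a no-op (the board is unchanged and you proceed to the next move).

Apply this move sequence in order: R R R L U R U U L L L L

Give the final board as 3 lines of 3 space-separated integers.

Answer: 0 2 8
5 3 7
6 4 1

Derivation:
After move 1 (R):
2 8 7
5 4 3
6 1 0

After move 2 (R):
2 8 7
5 4 3
6 1 0

After move 3 (R):
2 8 7
5 4 3
6 1 0

After move 4 (L):
2 8 7
5 4 3
6 0 1

After move 5 (U):
2 8 7
5 0 3
6 4 1

After move 6 (R):
2 8 7
5 3 0
6 4 1

After move 7 (U):
2 8 0
5 3 7
6 4 1

After move 8 (U):
2 8 0
5 3 7
6 4 1

After move 9 (L):
2 0 8
5 3 7
6 4 1

After move 10 (L):
0 2 8
5 3 7
6 4 1

After move 11 (L):
0 2 8
5 3 7
6 4 1

After move 12 (L):
0 2 8
5 3 7
6 4 1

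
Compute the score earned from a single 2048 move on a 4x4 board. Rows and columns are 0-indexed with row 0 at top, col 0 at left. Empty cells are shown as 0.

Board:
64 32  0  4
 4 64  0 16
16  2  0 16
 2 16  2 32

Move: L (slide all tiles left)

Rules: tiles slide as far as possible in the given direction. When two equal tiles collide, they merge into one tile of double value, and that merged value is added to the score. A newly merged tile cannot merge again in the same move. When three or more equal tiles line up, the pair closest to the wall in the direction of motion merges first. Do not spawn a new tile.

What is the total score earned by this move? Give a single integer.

Slide left:
row 0: [64, 32, 0, 4] -> [64, 32, 4, 0]  score +0 (running 0)
row 1: [4, 64, 0, 16] -> [4, 64, 16, 0]  score +0 (running 0)
row 2: [16, 2, 0, 16] -> [16, 2, 16, 0]  score +0 (running 0)
row 3: [2, 16, 2, 32] -> [2, 16, 2, 32]  score +0 (running 0)
Board after move:
64 32  4  0
 4 64 16  0
16  2 16  0
 2 16  2 32

Answer: 0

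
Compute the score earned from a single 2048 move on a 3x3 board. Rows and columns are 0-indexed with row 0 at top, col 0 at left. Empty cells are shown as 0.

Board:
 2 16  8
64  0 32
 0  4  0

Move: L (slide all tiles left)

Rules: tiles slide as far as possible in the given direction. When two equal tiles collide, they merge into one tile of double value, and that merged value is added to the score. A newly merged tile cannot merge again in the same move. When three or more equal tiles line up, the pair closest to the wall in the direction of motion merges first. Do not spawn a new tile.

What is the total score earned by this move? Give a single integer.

Answer: 0

Derivation:
Slide left:
row 0: [2, 16, 8] -> [2, 16, 8]  score +0 (running 0)
row 1: [64, 0, 32] -> [64, 32, 0]  score +0 (running 0)
row 2: [0, 4, 0] -> [4, 0, 0]  score +0 (running 0)
Board after move:
 2 16  8
64 32  0
 4  0  0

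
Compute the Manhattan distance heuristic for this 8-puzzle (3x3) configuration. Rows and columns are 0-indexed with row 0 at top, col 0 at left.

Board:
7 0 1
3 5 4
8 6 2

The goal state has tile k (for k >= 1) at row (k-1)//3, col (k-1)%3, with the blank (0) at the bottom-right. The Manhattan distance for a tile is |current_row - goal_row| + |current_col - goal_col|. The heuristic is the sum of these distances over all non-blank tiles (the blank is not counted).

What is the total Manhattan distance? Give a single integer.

Tile 7: (0,0)->(2,0) = 2
Tile 1: (0,2)->(0,0) = 2
Tile 3: (1,0)->(0,2) = 3
Tile 5: (1,1)->(1,1) = 0
Tile 4: (1,2)->(1,0) = 2
Tile 8: (2,0)->(2,1) = 1
Tile 6: (2,1)->(1,2) = 2
Tile 2: (2,2)->(0,1) = 3
Sum: 2 + 2 + 3 + 0 + 2 + 1 + 2 + 3 = 15

Answer: 15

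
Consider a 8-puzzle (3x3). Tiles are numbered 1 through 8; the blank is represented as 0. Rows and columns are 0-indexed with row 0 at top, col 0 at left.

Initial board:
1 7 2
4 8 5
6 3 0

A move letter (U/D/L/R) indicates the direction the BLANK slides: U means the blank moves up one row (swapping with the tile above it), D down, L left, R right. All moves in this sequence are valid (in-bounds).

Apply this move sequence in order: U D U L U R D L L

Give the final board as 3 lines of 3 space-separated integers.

Answer: 1 2 8
0 4 7
6 3 5

Derivation:
After move 1 (U):
1 7 2
4 8 0
6 3 5

After move 2 (D):
1 7 2
4 8 5
6 3 0

After move 3 (U):
1 7 2
4 8 0
6 3 5

After move 4 (L):
1 7 2
4 0 8
6 3 5

After move 5 (U):
1 0 2
4 7 8
6 3 5

After move 6 (R):
1 2 0
4 7 8
6 3 5

After move 7 (D):
1 2 8
4 7 0
6 3 5

After move 8 (L):
1 2 8
4 0 7
6 3 5

After move 9 (L):
1 2 8
0 4 7
6 3 5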